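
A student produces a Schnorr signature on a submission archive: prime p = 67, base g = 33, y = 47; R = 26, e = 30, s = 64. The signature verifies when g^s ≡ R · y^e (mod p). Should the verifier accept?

accept

g^s mod p:
33^2 = 1089 ≡ 17
33^4 ≡ 17^2 = 289 ≡ 21
33^8 ≡ 21^2 = 441 ≡ 39
33^16 ≡ 39^2 = 1521 ≡ 47
33^32 ≡ 47^2 = 2209 ≡ 65
33^64 ≡ 65^2 = 4225 ≡ 4
R · y^e mod p:
47^2 = 2209 ≡ 65
47^4 ≡ 65^2 = 4225 ≡ 4
47^8 ≡ 4^2 = 16
47^16 ≡ 16^2 = 256 ≡ 55
30 = 16 + 8 + 4 + 2, so 47^30 ≡ 55·16·4·65 ≡ 62 (mod 67)
26·62 = 1612 ≡ 4 (mod 67)
4 ≡ 4 (mod 67); signature holds.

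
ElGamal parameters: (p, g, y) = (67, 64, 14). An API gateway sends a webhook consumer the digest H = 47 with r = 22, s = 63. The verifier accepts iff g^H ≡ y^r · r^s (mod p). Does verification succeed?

Left side g^H mod p:
64^47 mod 67 = 40
Right side y^r · r^s mod p:
14^22 mod 67 = 1
22^63 mod 67 = 40
1·40 = 40 ≡ 40 (mod 67)
40 ≡ 40 (mod 67), so the signature is genuine.

passes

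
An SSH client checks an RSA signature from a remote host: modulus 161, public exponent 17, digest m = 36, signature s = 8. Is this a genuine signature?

s^2 ≡ 8^2 = 64
s^4 ≡ 64^2 = 4096 ≡ 71
s^8 ≡ 71^2 = 5041 ≡ 50
s^16 ≡ 50^2 = 2500 ≡ 85
17 = 16 + 1, so s^17 ≡ 85·8 ≡ 36 (mod 161)
36 = m, so the signature checks out.

genuine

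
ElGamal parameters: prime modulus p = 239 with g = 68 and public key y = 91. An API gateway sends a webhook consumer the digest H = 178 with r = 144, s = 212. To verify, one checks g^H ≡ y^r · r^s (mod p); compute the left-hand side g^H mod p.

127

68^2 = 4624 ≡ 83
68^4 ≡ 83^2 = 6889 ≡ 197
68^8 ≡ 197^2 = 38809 ≡ 91
68^16 ≡ 91^2 = 8281 ≡ 155
68^32 ≡ 155^2 = 24025 ≡ 125
68^64 ≡ 125^2 = 15625 ≡ 90
68^128 ≡ 90^2 = 8100 ≡ 213
178 = 128 + 32 + 16 + 2, so 68^178 ≡ 213·125·155·83 ≡ 127 (mod 239)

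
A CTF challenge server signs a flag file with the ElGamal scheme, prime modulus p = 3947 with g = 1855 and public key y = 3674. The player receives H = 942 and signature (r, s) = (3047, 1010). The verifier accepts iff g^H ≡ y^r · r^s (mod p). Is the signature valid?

valid

Left side g^H mod p:
Squares mod 3947: 1855^1≡1855, 1855^2≡3188, 1855^4≡3766, 1855^8≡1185, 1855^16≡3040, 1855^32≡1673, 1855^64≡506, 1855^128≡3428, 1855^256≡965, 1855^512≡3680
942 = 512 + 256 + 128 + 32 + 8 + 4 + 2, so 1855^942 ≡ 3680·965·3428·1673·1185·3766·3188 ≡ 3666 (mod 3947)
Right side y^r · r^s mod p:
Squares mod 3947: 3674^1≡3674, 3674^2≡3483, 3674^4≡2158, 3674^8≡3451, 3674^16≡1302, 3674^32≡1941, 3674^64≡2043, 3674^128≡1870, 3674^256≡3805, 3674^512≡429, 3674^1024≡2479, 3674^2048≡3909
3047 = 2048 + 512 + 256 + 128 + 64 + 32 + 4 + 2 + 1, so 3674^3047 ≡ 3909·429·3805·1870·2043·1941·2158·3483·3674 ≡ 885 (mod 3947)
Squares mod 3947: 3047^1≡3047, 3047^2≡865, 3047^4≡2242, 3047^8≡2033, 3047^16≡580, 3047^32≡905, 3047^64≡1996, 3047^128≡1493, 3047^256≡2941, 3047^512≡1604
1010 = 512 + 256 + 128 + 64 + 32 + 16 + 2, so 3047^1010 ≡ 1604·2941·1493·1996·905·580·865 ≡ 2466 (mod 3947)
885·2466 = 2182410 ≡ 3666 (mod 3947)
3666 ≡ 3666 (mod 3947), so the signature is genuine.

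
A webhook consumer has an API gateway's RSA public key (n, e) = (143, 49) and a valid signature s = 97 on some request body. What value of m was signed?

Squares mod 143: s^1≡97, s^2≡114, s^4≡126, s^8≡3, s^16≡9, s^32≡81
49 = 32 + 16 + 1, so s^49 ≡ 81·9·97 ≡ 71 (mod 143)

71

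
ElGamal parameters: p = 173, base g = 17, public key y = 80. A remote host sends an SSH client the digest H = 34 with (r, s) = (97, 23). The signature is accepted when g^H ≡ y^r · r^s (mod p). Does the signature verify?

Left side g^H mod p:
17^2 = 289 ≡ 116
17^4 ≡ 116^2 = 13456 ≡ 135
17^8 ≡ 135^2 = 18225 ≡ 60
17^16 ≡ 60^2 = 3600 ≡ 140
17^32 ≡ 140^2 = 19600 ≡ 51
34 = 32 + 2, so 17^34 ≡ 51·116 ≡ 34 (mod 173)
Right side y^r · r^s mod p:
80^2 = 6400 ≡ 172
80^4 ≡ 172^2 = 29584 ≡ 1
80^8 ≡ 1^2 = 1
80^16 ≡ 1^2 = 1
80^32 ≡ 1^2 = 1
80^64 ≡ 1^2 = 1
97 = 64 + 32 + 1, so 80^97 ≡ 1·1·80 ≡ 80 (mod 173)
97^2 = 9409 ≡ 67
97^4 ≡ 67^2 = 4489 ≡ 164
97^8 ≡ 164^2 = 26896 ≡ 81
97^16 ≡ 81^2 = 6561 ≡ 160
23 = 16 + 4 + 2 + 1, so 97^23 ≡ 160·164·67·97 ≡ 48 (mod 173)
80·48 = 3840 ≡ 34 (mod 173)
34 ≡ 34 (mod 173), so the signature is genuine.

verifies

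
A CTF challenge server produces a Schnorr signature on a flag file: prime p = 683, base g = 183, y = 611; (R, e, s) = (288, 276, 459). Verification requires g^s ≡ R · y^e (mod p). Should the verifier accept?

g^s mod p:
183^2 = 33489 ≡ 22
183^4 ≡ 22^2 = 484
183^8 ≡ 484^2 = 234256 ≡ 670
183^16 ≡ 670^2 = 448900 ≡ 169
183^32 ≡ 169^2 = 28561 ≡ 558
183^64 ≡ 558^2 = 311364 ≡ 599
183^128 ≡ 599^2 = 358801 ≡ 226
183^256 ≡ 226^2 = 51076 ≡ 534
459 = 256 + 128 + 64 + 8 + 2 + 1, so 183^459 ≡ 534·226·599·670·22·183 ≡ 644 (mod 683)
R · y^e mod p:
611^2 = 373321 ≡ 403
611^4 ≡ 403^2 = 162409 ≡ 538
611^8 ≡ 538^2 = 289444 ≡ 535
611^16 ≡ 535^2 = 286225 ≡ 48
611^32 ≡ 48^2 = 2304 ≡ 255
611^64 ≡ 255^2 = 65025 ≡ 140
611^128 ≡ 140^2 = 19600 ≡ 476
611^256 ≡ 476^2 = 226576 ≡ 503
276 = 256 + 16 + 4, so 611^276 ≡ 503·48·538 ≡ 178 (mod 683)
288·178 = 51264 ≡ 39 (mod 683)
644 ≠ 39; the check fails.

reject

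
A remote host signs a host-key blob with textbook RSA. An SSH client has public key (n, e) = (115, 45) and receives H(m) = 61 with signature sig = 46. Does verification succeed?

sig^45 mod 115 = 46
The recovered value 46 does not match the digest 61.

fails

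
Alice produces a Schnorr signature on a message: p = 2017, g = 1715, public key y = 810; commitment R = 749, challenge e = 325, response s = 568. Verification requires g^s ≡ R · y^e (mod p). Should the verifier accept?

g^s mod p:
1715^2 = 2941225 ≡ 439
1715^4 ≡ 439^2 = 192721 ≡ 1106
1715^8 ≡ 1106^2 = 1223236 ≡ 934
1715^16 ≡ 934^2 = 872356 ≡ 1012
1715^32 ≡ 1012^2 = 1024144 ≡ 1525
1715^64 ≡ 1525^2 = 2325625 ≡ 24
1715^128 ≡ 24^2 = 576
1715^256 ≡ 576^2 = 331776 ≡ 988
1715^512 ≡ 988^2 = 976144 ≡ 1933
568 = 512 + 32 + 16 + 8, so 1715^568 ≡ 1933·1525·1012·934 ≡ 555 (mod 2017)
R · y^e mod p:
810^2 = 656100 ≡ 575
810^4 ≡ 575^2 = 330625 ≡ 1854
810^8 ≡ 1854^2 = 3437316 ≡ 348
810^16 ≡ 348^2 = 121104 ≡ 84
810^32 ≡ 84^2 = 7056 ≡ 1005
810^64 ≡ 1005^2 = 1010025 ≡ 1525
810^128 ≡ 1525^2 = 2325625 ≡ 24
810^256 ≡ 24^2 = 576
325 = 256 + 64 + 4 + 1, so 810^325 ≡ 576·1525·1854·810 ≡ 212 (mod 2017)
749·212 = 158788 ≡ 1462 (mod 2017)
555 ≠ 1462; the check fails.

reject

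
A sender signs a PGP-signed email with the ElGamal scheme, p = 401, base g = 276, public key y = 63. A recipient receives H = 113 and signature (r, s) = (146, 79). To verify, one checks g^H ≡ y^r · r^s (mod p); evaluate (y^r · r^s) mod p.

313

63^146 mod 401 = 125
146^79 mod 401 = 41
y^r · r^s ≡ 125·41 = 5125 ≡ 313 (mod 401)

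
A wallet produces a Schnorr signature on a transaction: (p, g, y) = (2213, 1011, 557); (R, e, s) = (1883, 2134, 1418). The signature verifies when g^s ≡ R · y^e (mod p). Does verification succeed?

passes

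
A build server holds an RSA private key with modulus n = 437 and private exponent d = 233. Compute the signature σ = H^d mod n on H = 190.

H^233 mod 437 = 266

266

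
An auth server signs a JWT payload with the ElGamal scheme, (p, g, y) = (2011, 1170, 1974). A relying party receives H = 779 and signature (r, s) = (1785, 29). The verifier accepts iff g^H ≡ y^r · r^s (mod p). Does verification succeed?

passes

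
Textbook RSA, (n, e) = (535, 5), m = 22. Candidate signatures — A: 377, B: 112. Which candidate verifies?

B

Candidate A: 377^2 = 142129 ≡ 354; 377^4 ≡ 354^2 = 125316 ≡ 126; 5 = 4 + 1, so 377^5 ≡ 126·377 ≡ 422 (mod 535)
Candidate B: 112^2 = 12544 ≡ 239; 112^4 ≡ 239^2 = 57121 ≡ 411; 5 = 4 + 1, so 112^5 ≡ 411·112 ≡ 22 (mod 535)
  → matches m = 22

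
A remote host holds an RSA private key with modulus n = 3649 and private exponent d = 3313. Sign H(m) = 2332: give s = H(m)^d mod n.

781

Squares mod 3649: (H(m))^1≡2332, (H(m))^2≡1214, (H(m))^4≡3249, (H(m))^8≡3093, (H(m))^16≡2620, (H(m))^32≡631, (H(m))^64≡420, (H(m))^128≡1248, (H(m))^256≡3030, (H(m))^512≡16, (H(m))^1024≡256, (H(m))^2048≡3503
3313 = 2048 + 1024 + 128 + 64 + 32 + 16 + 1, so (H(m))^3313 ≡ 3503·256·1248·420·631·2620·2332 ≡ 781 (mod 3649)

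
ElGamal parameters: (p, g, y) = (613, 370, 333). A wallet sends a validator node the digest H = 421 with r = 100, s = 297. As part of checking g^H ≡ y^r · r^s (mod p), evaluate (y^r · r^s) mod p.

343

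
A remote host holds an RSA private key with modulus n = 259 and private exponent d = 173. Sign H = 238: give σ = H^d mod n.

182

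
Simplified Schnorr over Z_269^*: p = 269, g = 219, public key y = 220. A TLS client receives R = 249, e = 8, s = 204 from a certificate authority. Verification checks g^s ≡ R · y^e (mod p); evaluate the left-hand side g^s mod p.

24

219^2 = 47961 ≡ 79
219^4 ≡ 79^2 = 6241 ≡ 54
219^8 ≡ 54^2 = 2916 ≡ 226
219^16 ≡ 226^2 = 51076 ≡ 235
219^32 ≡ 235^2 = 55225 ≡ 80
219^64 ≡ 80^2 = 6400 ≡ 213
219^128 ≡ 213^2 = 45369 ≡ 177
204 = 128 + 64 + 8 + 4, so 219^204 ≡ 177·213·226·54 ≡ 24 (mod 269)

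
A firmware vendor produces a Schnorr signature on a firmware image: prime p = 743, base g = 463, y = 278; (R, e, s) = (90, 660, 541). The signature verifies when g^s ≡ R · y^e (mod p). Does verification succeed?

g^s mod p:
Squares mod 743: 463^1≡463, 463^2≡385, 463^4≡368, 463^8≡198, 463^16≡568, 463^32≡162, 463^64≡239, 463^128≡653, 463^256≡670, 463^512≡128
541 = 512 + 16 + 8 + 4 + 1, so 463^541 ≡ 128·568·198·368·463 ≡ 504 (mod 743)
R · y^e mod p:
Squares mod 743: 278^1≡278, 278^2≡12, 278^4≡144, 278^8≡675, 278^16≡166, 278^32≡65, 278^64≡510, 278^128≡50, 278^256≡271, 278^512≡627
660 = 512 + 128 + 16 + 4, so 278^660 ≡ 627·50·166·144 ≡ 600 (mod 743)
90·600 = 54000 ≡ 504 (mod 743)
504 ≡ 504 (mod 743); signature holds.

passes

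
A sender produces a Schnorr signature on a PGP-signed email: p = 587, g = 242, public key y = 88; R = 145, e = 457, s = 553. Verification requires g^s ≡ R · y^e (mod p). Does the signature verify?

g^s mod p:
Squares mod 587: 242^1≡242, 242^2≡451, 242^4≡299, 242^8≡177, 242^16≡218, 242^32≡564, 242^64≡529, 242^128≡429, 242^256≡310, 242^512≡419
553 = 512 + 32 + 8 + 1, so 242^553 ≡ 419·564·177·242 ≡ 56 (mod 587)
R · y^e mod p:
Squares mod 587: 88^1≡88, 88^2≡113, 88^4≡442, 88^8≡480, 88^16≡296, 88^32≡153, 88^64≡516, 88^128≡345, 88^256≡451
457 = 256 + 128 + 64 + 8 + 1, so 88^457 ≡ 451·345·516·480·88 ≡ 68 (mod 587)
145·68 = 9860 ≡ 468 (mod 587)
56 ≠ 468; the check fails.

does not verify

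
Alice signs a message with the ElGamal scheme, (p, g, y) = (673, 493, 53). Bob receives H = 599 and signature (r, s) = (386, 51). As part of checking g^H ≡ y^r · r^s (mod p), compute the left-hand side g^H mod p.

105

493^2 = 243049 ≡ 96
493^4 ≡ 96^2 = 9216 ≡ 467
493^8 ≡ 467^2 = 218089 ≡ 37
493^16 ≡ 37^2 = 1369 ≡ 23
493^32 ≡ 23^2 = 529
493^64 ≡ 529^2 = 279841 ≡ 546
493^128 ≡ 546^2 = 298116 ≡ 650
493^256 ≡ 650^2 = 422500 ≡ 529
493^512 ≡ 529^2 = 279841 ≡ 546
599 = 512 + 64 + 16 + 4 + 2 + 1, so 493^599 ≡ 546·546·23·467·96·493 ≡ 105 (mod 673)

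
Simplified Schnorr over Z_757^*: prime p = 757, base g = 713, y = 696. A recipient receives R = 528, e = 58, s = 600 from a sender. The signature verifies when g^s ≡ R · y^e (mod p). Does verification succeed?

g^s mod p:
713^2 = 508369 ≡ 422
713^4 ≡ 422^2 = 178084 ≡ 189
713^8 ≡ 189^2 = 35721 ≡ 142
713^16 ≡ 142^2 = 20164 ≡ 482
713^32 ≡ 482^2 = 232324 ≡ 682
713^64 ≡ 682^2 = 465124 ≡ 326
713^128 ≡ 326^2 = 106276 ≡ 296
713^256 ≡ 296^2 = 87616 ≡ 561
713^512 ≡ 561^2 = 314721 ≡ 566
600 = 512 + 64 + 16 + 8, so 713^600 ≡ 566·326·482·142 ≡ 272 (mod 757)
R · y^e mod p:
696^2 = 484416 ≡ 693
696^4 ≡ 693^2 = 480249 ≡ 311
696^8 ≡ 311^2 = 96721 ≡ 582
696^16 ≡ 582^2 = 338724 ≡ 345
696^32 ≡ 345^2 = 119025 ≡ 176
58 = 32 + 16 + 8 + 2, so 696^58 ≡ 176·345·582·693 ≡ 181 (mod 757)
528·181 = 95568 ≡ 186 (mod 757)
272 ≠ 186; the check fails.

fails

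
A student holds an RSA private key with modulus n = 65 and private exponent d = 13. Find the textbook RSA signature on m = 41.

m^13 mod 65 = 41

41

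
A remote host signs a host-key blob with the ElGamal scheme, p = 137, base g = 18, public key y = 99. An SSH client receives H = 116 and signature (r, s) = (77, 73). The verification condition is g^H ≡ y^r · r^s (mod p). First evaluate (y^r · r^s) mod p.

99^77 mod 137 = 77
77^73 mod 137 = 81
y^r · r^s ≡ 77·81 = 6237 ≡ 72 (mod 137)

72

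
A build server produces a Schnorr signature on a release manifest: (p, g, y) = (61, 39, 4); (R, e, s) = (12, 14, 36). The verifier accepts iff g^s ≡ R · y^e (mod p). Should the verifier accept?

accept

g^s mod p:
Squares mod 61: 39^1≡39, 39^2≡57, 39^4≡16, 39^8≡12, 39^16≡22, 39^32≡57
36 = 32 + 4, so 39^36 ≡ 57·16 ≡ 58 (mod 61)
R · y^e mod p:
Squares mod 61: 4^1≡4, 4^2≡16, 4^4≡12, 4^8≡22
14 = 8 + 4 + 2, so 4^14 ≡ 22·12·16 ≡ 15 (mod 61)
12·15 = 180 ≡ 58 (mod 61)
58 ≡ 58 (mod 61); signature holds.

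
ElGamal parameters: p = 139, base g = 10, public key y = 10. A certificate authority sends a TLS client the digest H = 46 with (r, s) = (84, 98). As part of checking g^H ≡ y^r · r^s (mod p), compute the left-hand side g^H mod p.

1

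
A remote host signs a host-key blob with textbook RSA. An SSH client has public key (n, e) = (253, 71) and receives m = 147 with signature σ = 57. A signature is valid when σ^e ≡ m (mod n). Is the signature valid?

invalid

σ^71 mod 253 = 189
σ^71 mod 253 = 189, but m = 147.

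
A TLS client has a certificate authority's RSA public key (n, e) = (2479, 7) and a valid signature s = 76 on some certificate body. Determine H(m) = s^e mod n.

s^2 ≡ 76^2 = 5776 ≡ 818
s^4 ≡ 818^2 = 669124 ≡ 2273
7 = 4 + 2 + 1, so s^7 ≡ 2273·818·76 ≡ 2385 (mod 2479)

2385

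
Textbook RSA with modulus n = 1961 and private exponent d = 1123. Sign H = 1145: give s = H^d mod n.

1352

Squares mod 1961: H^1≡1145, H^2≡1077, H^4≡978, H^8≡1477, H^16≡897, H^32≡599, H^64≡1899, H^128≡1883, H^256≡201, H^512≡1181, H^1024≡490
1123 = 1024 + 64 + 32 + 2 + 1, so H^1123 ≡ 490·1899·599·1077·1145 ≡ 1352 (mod 1961)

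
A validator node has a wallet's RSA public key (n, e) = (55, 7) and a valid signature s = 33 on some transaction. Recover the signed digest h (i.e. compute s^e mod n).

22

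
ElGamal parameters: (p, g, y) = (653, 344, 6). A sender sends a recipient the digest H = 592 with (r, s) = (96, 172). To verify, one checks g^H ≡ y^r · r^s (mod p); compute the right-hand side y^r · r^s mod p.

183

6^96 mod 653 = 74
96^172 mod 653 = 629
y^r · r^s ≡ 74·629 = 46546 ≡ 183 (mod 653)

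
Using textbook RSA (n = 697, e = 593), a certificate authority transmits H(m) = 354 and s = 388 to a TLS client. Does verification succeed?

passes

s^2 ≡ 388^2 = 150544 ≡ 689
s^4 ≡ 689^2 = 474721 ≡ 64
s^8 ≡ 64^2 = 4096 ≡ 611
s^16 ≡ 611^2 = 373321 ≡ 426
s^32 ≡ 426^2 = 181476 ≡ 256
s^64 ≡ 256^2 = 65536 ≡ 18
s^128 ≡ 18^2 = 324
s^256 ≡ 324^2 = 104976 ≡ 426
s^512 ≡ 426^2 = 181476 ≡ 256
593 = 512 + 64 + 16 + 1, so s^593 ≡ 256·18·426·388 ≡ 354 (mod 697)
s^593 mod 697 = 354 matches H(m).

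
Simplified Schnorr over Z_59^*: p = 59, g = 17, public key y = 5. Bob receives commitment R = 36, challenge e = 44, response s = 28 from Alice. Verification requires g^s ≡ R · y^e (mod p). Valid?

yes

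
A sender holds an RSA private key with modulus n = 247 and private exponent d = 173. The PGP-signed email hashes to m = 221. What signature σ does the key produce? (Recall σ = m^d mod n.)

m^2 ≡ 221^2 = 48841 ≡ 182
m^4 ≡ 182^2 = 33124 ≡ 26
m^8 ≡ 26^2 = 676 ≡ 182
m^16 ≡ 182^2 = 33124 ≡ 26
m^32 ≡ 26^2 = 676 ≡ 182
m^64 ≡ 182^2 = 33124 ≡ 26
m^128 ≡ 26^2 = 676 ≡ 182
173 = 128 + 32 + 8 + 4 + 1, so m^173 ≡ 182·182·182·26·221 ≡ 65 (mod 247)

65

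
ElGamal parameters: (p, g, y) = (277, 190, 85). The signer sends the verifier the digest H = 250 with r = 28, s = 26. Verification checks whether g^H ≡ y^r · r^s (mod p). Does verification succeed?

passes

Left side g^H mod p:
Squares mod 277: 190^1≡190, 190^2≡90, 190^4≡67, 190^8≡57, 190^16≡202, 190^32≡85, 190^64≡23, 190^128≡252
250 = 128 + 64 + 32 + 16 + 8 + 2, so 190^250 ≡ 252·23·85·202·57·90 ≡ 185 (mod 277)
Right side y^r · r^s mod p:
Squares mod 277: 85^1≡85, 85^2≡23, 85^4≡252, 85^8≡71, 85^16≡55
28 = 16 + 8 + 4, so 85^28 ≡ 55·71·252 ≡ 156 (mod 277)
Squares mod 277: 28^1≡28, 28^2≡230, 28^4≡270, 28^8≡49, 28^16≡185
26 = 16 + 8 + 2, so 28^26 ≡ 185·49·230 ≡ 248 (mod 277)
156·248 = 38688 ≡ 185 (mod 277)
185 ≡ 185 (mod 277), so the signature is genuine.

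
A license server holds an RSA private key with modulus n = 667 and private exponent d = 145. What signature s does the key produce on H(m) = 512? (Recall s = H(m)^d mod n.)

(H(m))^2 ≡ 512^2 = 262144 ≡ 13
(H(m))^4 ≡ 13^2 = 169
(H(m))^8 ≡ 169^2 = 28561 ≡ 547
(H(m))^16 ≡ 547^2 = 299209 ≡ 393
(H(m))^32 ≡ 393^2 = 154449 ≡ 372
(H(m))^64 ≡ 372^2 = 138384 ≡ 315
(H(m))^128 ≡ 315^2 = 99225 ≡ 509
145 = 128 + 16 + 1, so (H(m))^145 ≡ 509·393·512 ≡ 427 (mod 667)

427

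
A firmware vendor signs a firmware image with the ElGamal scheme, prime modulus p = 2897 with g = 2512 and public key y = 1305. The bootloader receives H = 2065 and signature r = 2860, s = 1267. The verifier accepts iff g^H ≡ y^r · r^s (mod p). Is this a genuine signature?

Left side g^H mod p:
Squares mod 2897: 2512^1≡2512, 2512^2≡478, 2512^4≡2518, 2512^8≡1688, 2512^16≡1593, 2512^32≡2774, 2512^64≡644, 2512^128≡465, 2512^256≡1847, 2512^512≡1640, 2512^1024≡1184, 2512^2048≡2605
2065 = 2048 + 16 + 1, so 2512^2065 ≡ 2605·1593·2512 ≡ 1211 (mod 2897)
Right side y^r · r^s mod p:
Squares mod 2897: 1305^1≡1305, 1305^2≡2486, 1305^4≡895, 1305^8≡1453, 1305^16≡2193, 1305^32≡229, 1305^64≡295, 1305^128≡115, 1305^256≡1637, 1305^512≡44, 1305^1024≡1936, 1305^2048≡2275
2860 = 2048 + 512 + 256 + 32 + 8 + 4, so 1305^2860 ≡ 2275·44·1637·229·1453·895 ≡ 1682 (mod 2897)
Squares mod 2897: 2860^1≡2860, 2860^2≡1369, 2860^4≡2699, 2860^8≡1543, 2860^16≡2412, 2860^32≡568, 2860^64≡1057, 2860^128≡1904, 2860^256≡1069, 2860^512≡1343, 2860^1024≡1715
1267 = 1024 + 128 + 64 + 32 + 16 + 2 + 1, so 2860^1267 ≡ 1715·1904·1057·568·2412·1369·2860 ≡ 2217 (mod 2897)
1682·2217 = 3728994 ≡ 555 (mod 2897)
1211 ≠ 555, so verification fails.

forged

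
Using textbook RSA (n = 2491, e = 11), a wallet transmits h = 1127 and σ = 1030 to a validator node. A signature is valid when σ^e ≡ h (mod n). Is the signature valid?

Squares mod 2491: σ^1≡1030, σ^2≡2225, σ^4≡1008, σ^8≡2227
11 = 8 + 2 + 1, so σ^11 ≡ 2227·2225·1030 ≡ 2044 (mod 2491)
σ^11 mod 2491 = 2044, but h = 1127.

invalid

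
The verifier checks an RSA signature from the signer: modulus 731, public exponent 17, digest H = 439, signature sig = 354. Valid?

yes

sig^2 ≡ 354^2 = 125316 ≡ 315
sig^4 ≡ 315^2 = 99225 ≡ 540
sig^8 ≡ 540^2 = 291600 ≡ 662
sig^16 ≡ 662^2 = 438244 ≡ 375
17 = 16 + 1, so sig^17 ≡ 375·354 ≡ 439 (mod 731)
439 = H, so the signature checks out.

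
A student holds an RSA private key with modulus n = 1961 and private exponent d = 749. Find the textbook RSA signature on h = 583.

1325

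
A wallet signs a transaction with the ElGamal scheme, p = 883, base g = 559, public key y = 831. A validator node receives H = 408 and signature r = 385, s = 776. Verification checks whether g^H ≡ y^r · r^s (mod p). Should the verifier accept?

reject

Left side g^H mod p:
559^2 = 312481 ≡ 782
559^4 ≡ 782^2 = 611524 ≡ 488
559^8 ≡ 488^2 = 238144 ≡ 617
559^16 ≡ 617^2 = 380689 ≡ 116
559^32 ≡ 116^2 = 13456 ≡ 211
559^64 ≡ 211^2 = 44521 ≡ 371
559^128 ≡ 371^2 = 137641 ≡ 776
559^256 ≡ 776^2 = 602176 ≡ 853
408 = 256 + 128 + 16 + 8, so 559^408 ≡ 853·776·116·617 ≡ 116 (mod 883)
Right side y^r · r^s mod p:
831^2 = 690561 ≡ 55
831^4 ≡ 55^2 = 3025 ≡ 376
831^8 ≡ 376^2 = 141376 ≡ 96
831^16 ≡ 96^2 = 9216 ≡ 386
831^32 ≡ 386^2 = 148996 ≡ 652
831^64 ≡ 652^2 = 425104 ≡ 381
831^128 ≡ 381^2 = 145161 ≡ 349
831^256 ≡ 349^2 = 121801 ≡ 830
385 = 256 + 128 + 1, so 831^385 ≡ 830·349·831 ≡ 257 (mod 883)
385^2 = 148225 ≡ 764
385^4 ≡ 764^2 = 583696 ≡ 33
385^8 ≡ 33^2 = 1089 ≡ 206
385^16 ≡ 206^2 = 42436 ≡ 52
385^32 ≡ 52^2 = 2704 ≡ 55
385^64 ≡ 55^2 = 3025 ≡ 376
385^128 ≡ 376^2 = 141376 ≡ 96
385^256 ≡ 96^2 = 9216 ≡ 386
385^512 ≡ 386^2 = 148996 ≡ 652
776 = 512 + 256 + 8, so 385^776 ≡ 652·386·206 ≡ 853 (mod 883)
257·853 = 219221 ≡ 237 (mod 883)
116 ≠ 237, so verification fails.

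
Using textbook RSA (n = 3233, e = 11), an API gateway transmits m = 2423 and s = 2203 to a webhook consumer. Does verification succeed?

fails

Squares mod 3233: s^1≡2203, s^2≡476, s^4≡266, s^8≡2863
11 = 8 + 2 + 1, so s^11 ≡ 2863·476·2203 ≡ 3203 (mod 3233)
3203 ≠ 2423, so verification fails.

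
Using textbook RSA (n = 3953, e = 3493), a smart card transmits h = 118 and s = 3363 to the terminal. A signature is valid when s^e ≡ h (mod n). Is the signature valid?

Squares mod 3953: s^1≡3363, s^2≡236, s^4≡354, s^8≡2773, s^16≡944, s^32≡1711, s^64≡2301, s^128≡1534, s^256≡1121, s^512≡3540, s^1024≡590, s^2048≡236
3493 = 2048 + 1024 + 256 + 128 + 32 + 4 + 1, so s^3493 ≡ 236·590·1121·1534·1711·354·3363 ≡ 118 (mod 3953)
Since 118 equals the digest 118, verification succeeds.

valid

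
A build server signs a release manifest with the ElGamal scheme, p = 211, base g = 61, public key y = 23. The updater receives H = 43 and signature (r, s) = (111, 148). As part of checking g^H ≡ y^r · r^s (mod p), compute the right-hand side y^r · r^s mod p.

23^2 = 529 ≡ 107
23^4 ≡ 107^2 = 11449 ≡ 55
23^8 ≡ 55^2 = 3025 ≡ 71
23^16 ≡ 71^2 = 5041 ≡ 188
23^32 ≡ 188^2 = 35344 ≡ 107
23^64 ≡ 107^2 = 11449 ≡ 55
111 = 64 + 32 + 8 + 4 + 2 + 1, so 23^111 ≡ 55·107·71·55·107·23 ≡ 23 (mod 211)
111^2 = 12321 ≡ 83
111^4 ≡ 83^2 = 6889 ≡ 137
111^8 ≡ 137^2 = 18769 ≡ 201
111^16 ≡ 201^2 = 40401 ≡ 100
111^32 ≡ 100^2 = 10000 ≡ 83
111^64 ≡ 83^2 = 6889 ≡ 137
111^128 ≡ 137^2 = 18769 ≡ 201
148 = 128 + 16 + 4, so 111^148 ≡ 201·100·137 ≡ 150 (mod 211)
y^r · r^s ≡ 23·150 = 3450 ≡ 74 (mod 211)

74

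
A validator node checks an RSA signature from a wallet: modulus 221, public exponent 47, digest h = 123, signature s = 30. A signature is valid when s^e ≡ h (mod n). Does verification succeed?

s^2 ≡ 30^2 = 900 ≡ 16
s^4 ≡ 16^2 = 256 ≡ 35
s^8 ≡ 35^2 = 1225 ≡ 120
s^16 ≡ 120^2 = 14400 ≡ 35
s^32 ≡ 35^2 = 1225 ≡ 120
47 = 32 + 8 + 4 + 2 + 1, so s^47 ≡ 120·120·35·16·30 ≡ 140 (mod 221)
140 ≠ 123, so verification fails.

fails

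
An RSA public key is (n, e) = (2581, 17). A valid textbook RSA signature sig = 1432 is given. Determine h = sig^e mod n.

sig^17 mod 2581 = 1018

1018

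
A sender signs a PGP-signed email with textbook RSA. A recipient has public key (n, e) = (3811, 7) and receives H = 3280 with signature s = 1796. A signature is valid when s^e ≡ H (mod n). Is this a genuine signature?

s^7 mod 3811 = 2390
s^7 mod 3811 = 2390, but H = 3280.

forged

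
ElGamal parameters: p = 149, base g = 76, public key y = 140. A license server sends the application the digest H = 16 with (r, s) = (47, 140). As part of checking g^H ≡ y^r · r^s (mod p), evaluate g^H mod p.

Squares mod 149: 76^1≡76, 76^2≡114, 76^4≡33, 76^8≡46, 76^16≡30
76^16 ≡ 30 (mod 149)

30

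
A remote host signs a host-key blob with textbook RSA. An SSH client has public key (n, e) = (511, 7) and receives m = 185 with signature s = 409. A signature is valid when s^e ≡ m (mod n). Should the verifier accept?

accept

s^7 mod 511 = 185
s^7 mod 511 = 185 matches m.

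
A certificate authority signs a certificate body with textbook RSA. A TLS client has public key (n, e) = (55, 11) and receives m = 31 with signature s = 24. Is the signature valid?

s^2 ≡ 24^2 = 576 ≡ 26
s^4 ≡ 26^2 = 676 ≡ 16
s^8 ≡ 16^2 = 256 ≡ 36
11 = 8 + 2 + 1, so s^11 ≡ 36·26·24 ≡ 24 (mod 55)
The recovered value 24 does not match the digest 31.

invalid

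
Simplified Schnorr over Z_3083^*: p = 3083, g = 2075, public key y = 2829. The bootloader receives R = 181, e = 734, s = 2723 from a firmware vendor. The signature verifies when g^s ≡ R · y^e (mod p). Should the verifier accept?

g^s mod p:
2075^2 = 4305625 ≡ 1757
2075^4 ≡ 1757^2 = 3087049 ≡ 966
2075^8 ≡ 966^2 = 933156 ≡ 2090
2075^16 ≡ 2090^2 = 4368100 ≡ 2572
2075^32 ≡ 2572^2 = 6615184 ≡ 2149
2075^64 ≡ 2149^2 = 4618201 ≡ 2950
2075^128 ≡ 2950^2 = 8702500 ≡ 2274
2075^256 ≡ 2274^2 = 5171076 ≡ 885
2075^512 ≡ 885^2 = 783225 ≡ 143
2075^1024 ≡ 143^2 = 20449 ≡ 1951
2075^2048 ≡ 1951^2 = 3806401 ≡ 1979
2723 = 2048 + 512 + 128 + 32 + 2 + 1, so 2075^2723 ≡ 1979·143·2274·2149·1757·2075 ≡ 2940 (mod 3083)
R · y^e mod p:
2829^2 = 8003241 ≡ 2856
2829^4 ≡ 2856^2 = 8156736 ≡ 2201
2829^8 ≡ 2201^2 = 4844401 ≡ 1008
2829^16 ≡ 1008^2 = 1016064 ≡ 1757
2829^32 ≡ 1757^2 = 3087049 ≡ 966
2829^64 ≡ 966^2 = 933156 ≡ 2090
2829^128 ≡ 2090^2 = 4368100 ≡ 2572
2829^256 ≡ 2572^2 = 6615184 ≡ 2149
2829^512 ≡ 2149^2 = 4618201 ≡ 2950
734 = 512 + 128 + 64 + 16 + 8 + 4 + 2, so 2829^734 ≡ 2950·2572·2090·1757·1008·2201·2856 ≡ 2090 (mod 3083)
181·2090 = 378290 ≡ 2164 (mod 3083)
2940 ≠ 2164; the check fails.

reject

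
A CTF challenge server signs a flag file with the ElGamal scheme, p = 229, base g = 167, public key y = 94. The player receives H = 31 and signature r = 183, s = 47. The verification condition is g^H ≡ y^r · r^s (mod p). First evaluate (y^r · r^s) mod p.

94^183 mod 229 = 1
183^47 mod 229 = 149
y^r · r^s ≡ 1·149 = 149 ≡ 149 (mod 229)

149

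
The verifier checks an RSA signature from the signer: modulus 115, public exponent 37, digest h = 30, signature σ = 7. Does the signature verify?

σ^2 ≡ 7^2 = 49
σ^4 ≡ 49^2 = 2401 ≡ 101
σ^8 ≡ 101^2 = 10201 ≡ 81
σ^16 ≡ 81^2 = 6561 ≡ 6
σ^32 ≡ 6^2 = 36
37 = 32 + 4 + 1, so σ^37 ≡ 36·101·7 ≡ 37 (mod 115)
37 ≠ 30, so verification fails.

does not verify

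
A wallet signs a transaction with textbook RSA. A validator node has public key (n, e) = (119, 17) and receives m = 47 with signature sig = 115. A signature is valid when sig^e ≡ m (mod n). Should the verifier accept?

accept

sig^2 ≡ 115^2 = 13225 ≡ 16
sig^4 ≡ 16^2 = 256 ≡ 18
sig^8 ≡ 18^2 = 324 ≡ 86
sig^16 ≡ 86^2 = 7396 ≡ 18
17 = 16 + 1, so sig^17 ≡ 18·115 ≡ 47 (mod 119)
Since 47 equals the digest 47, verification succeeds.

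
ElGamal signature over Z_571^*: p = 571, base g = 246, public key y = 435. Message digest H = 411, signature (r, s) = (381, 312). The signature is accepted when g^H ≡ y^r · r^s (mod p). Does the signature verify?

verifies

Left side g^H mod p:
Squares mod 571: 246^1≡246, 246^2≡561, 246^4≡100, 246^8≡293, 246^16≡199, 246^32≡202, 246^64≡263, 246^128≡78, 246^256≡374
411 = 256 + 128 + 16 + 8 + 2 + 1, so 246^411 ≡ 374·78·199·293·561·246 ≡ 122 (mod 571)
Right side y^r · r^s mod p:
Squares mod 571: 435^1≡435, 435^2≡224, 435^4≡499, 435^8≡45, 435^16≡312, 435^32≡274, 435^64≡275, 435^128≡253, 435^256≡57
381 = 256 + 64 + 32 + 16 + 8 + 4 + 1, so 435^381 ≡ 57·275·274·312·45·499·435 ≡ 22 (mod 571)
Squares mod 571: 381^1≡381, 381^2≡127, 381^4≡141, 381^8≡467, 381^16≡538, 381^32≡518, 381^64≡525, 381^128≡403, 381^256≡245
312 = 256 + 32 + 16 + 8, so 381^312 ≡ 245·518·538·467 ≡ 317 (mod 571)
22·317 = 6974 ≡ 122 (mod 571)
122 ≡ 122 (mod 571), so the signature is genuine.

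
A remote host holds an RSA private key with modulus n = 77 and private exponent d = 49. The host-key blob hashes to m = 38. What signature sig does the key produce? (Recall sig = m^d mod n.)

Squares mod 77: m^1≡38, m^2≡58, m^4≡53, m^8≡37, m^16≡60, m^32≡58
49 = 32 + 16 + 1, so m^49 ≡ 58·60·38 ≡ 31 (mod 77)

31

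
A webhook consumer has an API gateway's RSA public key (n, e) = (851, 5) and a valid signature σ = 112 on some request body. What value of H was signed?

815

Squares mod 851: σ^1≡112, σ^2≡630, σ^4≡334
5 = 4 + 1, so σ^5 ≡ 334·112 ≡ 815 (mod 851)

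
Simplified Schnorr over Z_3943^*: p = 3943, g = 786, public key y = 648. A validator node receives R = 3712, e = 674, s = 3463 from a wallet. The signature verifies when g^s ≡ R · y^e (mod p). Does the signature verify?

verifies

g^s mod p:
786^2 = 617796 ≡ 2688
786^4 ≡ 2688^2 = 7225344 ≡ 1768
786^8 ≡ 1768^2 = 3125824 ≡ 2968
786^16 ≡ 2968^2 = 8809024 ≡ 362
786^32 ≡ 362^2 = 131044 ≡ 925
786^64 ≡ 925^2 = 855625 ≡ 3937
786^128 ≡ 3937^2 = 15499969 ≡ 36
786^256 ≡ 36^2 = 1296
786^512 ≡ 1296^2 = 1679616 ≡ 3841
786^1024 ≡ 3841^2 = 14753281 ≡ 2518
786^2048 ≡ 2518^2 = 6340324 ≡ 3923
3463 = 2048 + 1024 + 256 + 128 + 4 + 2 + 1, so 786^3463 ≡ 3923·2518·1296·36·1768·2688·786 ≡ 990 (mod 3943)
R · y^e mod p:
648^2 = 419904 ≡ 1946
648^4 ≡ 1946^2 = 3786916 ≡ 1636
648^8 ≡ 1636^2 = 2676496 ≡ 3142
648^16 ≡ 3142^2 = 9872164 ≡ 2835
648^32 ≡ 2835^2 = 8037225 ≡ 1391
648^64 ≡ 1391^2 = 1934881 ≡ 2811
648^128 ≡ 2811^2 = 7901721 ≡ 3892
648^256 ≡ 3892^2 = 15147664 ≡ 2601
648^512 ≡ 2601^2 = 6765201 ≡ 2956
674 = 512 + 128 + 32 + 2, so 648^674 ≡ 2956·3892·1391·1946 ≡ 559 (mod 3943)
3712·559 = 2075008 ≡ 990 (mod 3943)
990 ≡ 990 (mod 3943); signature holds.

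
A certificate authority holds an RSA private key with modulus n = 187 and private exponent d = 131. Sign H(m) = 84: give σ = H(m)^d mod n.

Squares mod 187: (H(m))^1≡84, (H(m))^2≡137, (H(m))^4≡69, (H(m))^8≡86, (H(m))^16≡103, (H(m))^32≡137, (H(m))^64≡69, (H(m))^128≡86
131 = 128 + 2 + 1, so (H(m))^131 ≡ 86·137·84 ≡ 84 (mod 187)

84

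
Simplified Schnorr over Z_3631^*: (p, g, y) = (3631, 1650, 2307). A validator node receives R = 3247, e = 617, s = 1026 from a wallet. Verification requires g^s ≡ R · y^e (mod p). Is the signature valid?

valid

g^s mod p:
Squares mod 3631: 1650^1≡1650, 1650^2≡2881, 1650^4≡3326, 1650^8≡2250, 1650^16≡886, 1650^32≡700, 1650^64≡3446, 1650^128≡1546, 1650^256≡918, 1650^512≡332, 1650^1024≡1294
1026 = 1024 + 2, so 1650^1026 ≡ 1294·2881 ≡ 2608 (mod 3631)
R · y^e mod p:
Squares mod 3631: 2307^1≡2307, 2307^2≡2834, 2307^4≡3415, 2307^8≡3084, 2307^16≡1467, 2307^32≡2537, 2307^64≡2237, 2307^128≡651, 2307^256≡2605, 2307^512≡3317
617 = 512 + 64 + 32 + 8 + 1, so 2307^617 ≡ 3317·2237·2537·3084·2307 ≡ 1960 (mod 3631)
3247·1960 = 6364120 ≡ 2608 (mod 3631)
2608 ≡ 2608 (mod 3631); signature holds.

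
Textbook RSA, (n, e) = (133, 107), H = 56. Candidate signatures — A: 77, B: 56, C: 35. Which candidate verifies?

B

Candidate A: Squares mod 133: 77^1≡77, 77^2≡77, 77^4≡77, 77^8≡77, 77^16≡77, 77^32≡77, 77^64≡77; 107 = 64 + 32 + 8 + 2 + 1, so 77^107 ≡ 77·77·77·77·77 ≡ 77 (mod 133)
Candidate B: Squares mod 133: 56^1≡56, 56^2≡77, 56^4≡77, 56^8≡77, 56^16≡77, 56^32≡77, 56^64≡77; 107 = 64 + 32 + 8 + 2 + 1, so 56^107 ≡ 77·77·77·77·56 ≡ 56 (mod 133)
  → matches H = 56
Candidate C: Squares mod 133: 35^1≡35, 35^2≡28, 35^4≡119, 35^8≡63, 35^16≡112, 35^32≡42, 35^64≡35; 107 = 64 + 32 + 8 + 2 + 1, so 35^107 ≡ 35·42·63·28·35 ≡ 63 (mod 133)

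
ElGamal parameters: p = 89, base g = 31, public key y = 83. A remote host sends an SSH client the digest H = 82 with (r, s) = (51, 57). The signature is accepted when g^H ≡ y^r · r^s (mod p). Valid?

yes

Left side g^H mod p:
31^2 = 961 ≡ 71
31^4 ≡ 71^2 = 5041 ≡ 57
31^8 ≡ 57^2 = 3249 ≡ 45
31^16 ≡ 45^2 = 2025 ≡ 67
31^32 ≡ 67^2 = 4489 ≡ 39
31^64 ≡ 39^2 = 1521 ≡ 8
82 = 64 + 16 + 2, so 31^82 ≡ 8·67·71 ≡ 53 (mod 89)
Right side y^r · r^s mod p:
83^2 = 6889 ≡ 36
83^4 ≡ 36^2 = 1296 ≡ 50
83^8 ≡ 50^2 = 2500 ≡ 8
83^16 ≡ 8^2 = 64
83^32 ≡ 64^2 = 4096 ≡ 2
51 = 32 + 16 + 2 + 1, so 83^51 ≡ 2·64·36·83 ≡ 31 (mod 89)
51^2 = 2601 ≡ 20
51^4 ≡ 20^2 = 400 ≡ 44
51^8 ≡ 44^2 = 1936 ≡ 67
51^16 ≡ 67^2 = 4489 ≡ 39
51^32 ≡ 39^2 = 1521 ≡ 8
57 = 32 + 16 + 8 + 1, so 51^57 ≡ 8·39·67·51 ≡ 62 (mod 89)
31·62 = 1922 ≡ 53 (mod 89)
53 ≡ 53 (mod 89), so the signature is genuine.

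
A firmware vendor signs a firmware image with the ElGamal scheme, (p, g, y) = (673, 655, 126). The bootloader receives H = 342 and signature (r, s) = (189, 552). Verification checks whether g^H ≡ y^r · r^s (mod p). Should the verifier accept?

Left side g^H mod p:
655^2 = 429025 ≡ 324
655^4 ≡ 324^2 = 104976 ≡ 661
655^8 ≡ 661^2 = 436921 ≡ 144
655^16 ≡ 144^2 = 20736 ≡ 546
655^32 ≡ 546^2 = 298116 ≡ 650
655^64 ≡ 650^2 = 422500 ≡ 529
655^128 ≡ 529^2 = 279841 ≡ 546
655^256 ≡ 546^2 = 298116 ≡ 650
342 = 256 + 64 + 16 + 4 + 2, so 655^342 ≡ 650·529·546·661·324 ≡ 150 (mod 673)
Right side y^r · r^s mod p:
126^2 = 15876 ≡ 397
126^4 ≡ 397^2 = 157609 ≡ 127
126^8 ≡ 127^2 = 16129 ≡ 650
126^16 ≡ 650^2 = 422500 ≡ 529
126^32 ≡ 529^2 = 279841 ≡ 546
126^64 ≡ 546^2 = 298116 ≡ 650
126^128 ≡ 650^2 = 422500 ≡ 529
189 = 128 + 32 + 16 + 8 + 4 + 1, so 126^189 ≡ 529·546·529·650·127·126 ≡ 64 (mod 673)
189^2 = 35721 ≡ 52
189^4 ≡ 52^2 = 2704 ≡ 12
189^8 ≡ 12^2 = 144
189^16 ≡ 144^2 = 20736 ≡ 546
189^32 ≡ 546^2 = 298116 ≡ 650
189^64 ≡ 650^2 = 422500 ≡ 529
189^128 ≡ 529^2 = 279841 ≡ 546
189^256 ≡ 546^2 = 298116 ≡ 650
189^512 ≡ 650^2 = 422500 ≡ 529
552 = 512 + 32 + 8, so 189^552 ≡ 529·650·144 ≡ 444 (mod 673)
64·444 = 28416 ≡ 150 (mod 673)
150 ≡ 150 (mod 673), so the signature is genuine.

accept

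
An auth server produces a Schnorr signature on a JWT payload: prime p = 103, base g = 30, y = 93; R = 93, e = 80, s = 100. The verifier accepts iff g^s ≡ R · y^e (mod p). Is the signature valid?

invalid

g^s mod p:
30^2 = 900 ≡ 76
30^4 ≡ 76^2 = 5776 ≡ 8
30^8 ≡ 8^2 = 64
30^16 ≡ 64^2 = 4096 ≡ 79
30^32 ≡ 79^2 = 6241 ≡ 61
30^64 ≡ 61^2 = 3721 ≡ 13
100 = 64 + 32 + 4, so 30^100 ≡ 13·61·8 ≡ 61 (mod 103)
R · y^e mod p:
93^2 = 8649 ≡ 100
93^4 ≡ 100^2 = 10000 ≡ 9
93^8 ≡ 9^2 = 81
93^16 ≡ 81^2 = 6561 ≡ 72
93^32 ≡ 72^2 = 5184 ≡ 34
93^64 ≡ 34^2 = 1156 ≡ 23
80 = 64 + 16, so 93^80 ≡ 23·72 ≡ 8 (mod 103)
93·8 = 744 ≡ 23 (mod 103)
61 ≠ 23; the check fails.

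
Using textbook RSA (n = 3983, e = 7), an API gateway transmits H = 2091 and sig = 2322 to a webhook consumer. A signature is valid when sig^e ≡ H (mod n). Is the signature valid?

valid

Squares mod 3983: sig^1≡2322, sig^2≡2685, sig^4≡3978
7 = 4 + 2 + 1, so sig^7 ≡ 3978·2685·2322 ≡ 2091 (mod 3983)
2091 = H, so the signature checks out.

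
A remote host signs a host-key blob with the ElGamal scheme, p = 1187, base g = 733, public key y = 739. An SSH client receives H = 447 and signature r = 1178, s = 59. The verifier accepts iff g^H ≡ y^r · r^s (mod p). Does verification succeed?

Left side g^H mod p:
733^2 = 537289 ≡ 765
733^4 ≡ 765^2 = 585225 ≡ 34
733^8 ≡ 34^2 = 1156
733^16 ≡ 1156^2 = 1336336 ≡ 961
733^32 ≡ 961^2 = 923521 ≡ 35
733^64 ≡ 35^2 = 1225 ≡ 38
733^128 ≡ 38^2 = 1444 ≡ 257
733^256 ≡ 257^2 = 66049 ≡ 764
447 = 256 + 128 + 32 + 16 + 8 + 4 + 2 + 1, so 733^447 ≡ 764·257·35·961·1156·34·765·733 ≡ 330 (mod 1187)
Right side y^r · r^s mod p:
739^2 = 546121 ≡ 101
739^4 ≡ 101^2 = 10201 ≡ 705
739^8 ≡ 705^2 = 497025 ≡ 859
739^16 ≡ 859^2 = 737881 ≡ 754
739^32 ≡ 754^2 = 568516 ≡ 1130
739^64 ≡ 1130^2 = 1276900 ≡ 875
739^128 ≡ 875^2 = 765625 ≡ 10
739^256 ≡ 10^2 = 100
739^512 ≡ 100^2 = 10000 ≡ 504
739^1024 ≡ 504^2 = 254016 ≡ 1185
1178 = 1024 + 128 + 16 + 8 + 2, so 739^1178 ≡ 1185·10·754·859·101 ≡ 1111 (mod 1187)
1178^2 = 1387684 ≡ 81
1178^4 ≡ 81^2 = 6561 ≡ 626
1178^8 ≡ 626^2 = 391876 ≡ 166
1178^16 ≡ 166^2 = 27556 ≡ 255
1178^32 ≡ 255^2 = 65025 ≡ 927
59 = 32 + 16 + 8 + 2 + 1, so 1178^59 ≡ 927·255·166·81·1178 ≡ 824 (mod 1187)
1111·824 = 915464 ≡ 287 (mod 1187)
330 ≠ 287, so verification fails.

fails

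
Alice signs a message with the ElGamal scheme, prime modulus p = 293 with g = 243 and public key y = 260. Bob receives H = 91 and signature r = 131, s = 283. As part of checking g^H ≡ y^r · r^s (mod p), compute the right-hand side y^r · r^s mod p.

260^2 = 67600 ≡ 210
260^4 ≡ 210^2 = 44100 ≡ 150
260^8 ≡ 150^2 = 22500 ≡ 232
260^16 ≡ 232^2 = 53824 ≡ 205
260^32 ≡ 205^2 = 42025 ≡ 126
260^64 ≡ 126^2 = 15876 ≡ 54
260^128 ≡ 54^2 = 2916 ≡ 279
131 = 128 + 2 + 1, so 260^131 ≡ 279·210·260 ≡ 37 (mod 293)
131^2 = 17161 ≡ 167
131^4 ≡ 167^2 = 27889 ≡ 54
131^8 ≡ 54^2 = 2916 ≡ 279
131^16 ≡ 279^2 = 77841 ≡ 196
131^32 ≡ 196^2 = 38416 ≡ 33
131^64 ≡ 33^2 = 1089 ≡ 210
131^128 ≡ 210^2 = 44100 ≡ 150
131^256 ≡ 150^2 = 22500 ≡ 232
283 = 256 + 16 + 8 + 2 + 1, so 131^283 ≡ 232·196·279·167·131 ≡ 266 (mod 293)
y^r · r^s ≡ 37·266 = 9842 ≡ 173 (mod 293)

173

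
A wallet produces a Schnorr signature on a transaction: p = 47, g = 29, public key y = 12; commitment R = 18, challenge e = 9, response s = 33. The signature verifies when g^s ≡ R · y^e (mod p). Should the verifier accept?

g^s mod p:
Squares mod 47: 29^1≡29, 29^2≡42, 29^4≡25, 29^8≡14, 29^16≡8, 29^32≡17
33 = 32 + 1, so 29^33 ≡ 17·29 ≡ 23 (mod 47)
R · y^e mod p:
Squares mod 47: 12^1≡12, 12^2≡3, 12^4≡9, 12^8≡34
9 = 8 + 1, so 12^9 ≡ 34·12 ≡ 32 (mod 47)
18·32 = 576 ≡ 12 (mod 47)
23 ≠ 12; the check fails.

reject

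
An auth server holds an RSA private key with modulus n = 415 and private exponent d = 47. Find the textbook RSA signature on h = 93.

Squares mod 415: h^1≡93, h^2≡349, h^4≡206, h^8≡106, h^16≡31, h^32≡131
47 = 32 + 8 + 4 + 2 + 1, so h^47 ≡ 131·106·206·349·93 ≡ 182 (mod 415)

182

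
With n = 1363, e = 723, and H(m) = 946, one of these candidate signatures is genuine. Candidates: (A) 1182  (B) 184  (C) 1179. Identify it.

C

Candidate A: 1182^723 mod 1363 = 502
Candidate B: 184^723 mod 1363 = 417
Candidate C: 1179^723 mod 1363 = 946
  → matches H(m) = 946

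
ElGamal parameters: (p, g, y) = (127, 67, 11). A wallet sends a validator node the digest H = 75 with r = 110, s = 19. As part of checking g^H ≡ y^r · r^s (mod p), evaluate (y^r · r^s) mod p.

54

Squares mod 127: 11^1≡11, 11^2≡121, 11^4≡36, 11^8≡26, 11^16≡41, 11^32≡30, 11^64≡11
110 = 64 + 32 + 8 + 4 + 2, so 11^110 ≡ 11·30·26·36·121 ≡ 31 (mod 127)
Squares mod 127: 110^1≡110, 110^2≡35, 110^4≡82, 110^8≡120, 110^16≡49
19 = 16 + 2 + 1, so 110^19 ≡ 49·35·110 ≡ 55 (mod 127)
y^r · r^s ≡ 31·55 = 1705 ≡ 54 (mod 127)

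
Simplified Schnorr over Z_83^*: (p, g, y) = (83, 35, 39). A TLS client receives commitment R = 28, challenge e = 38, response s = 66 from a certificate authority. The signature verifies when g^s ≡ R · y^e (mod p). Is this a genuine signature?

genuine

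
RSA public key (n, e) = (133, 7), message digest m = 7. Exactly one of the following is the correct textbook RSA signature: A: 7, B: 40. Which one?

A

Candidate A: Squares mod 133: 7^1≡7, 7^2≡49, 7^4≡7; 7 = 4 + 2 + 1, so 7^7 ≡ 7·49·7 ≡ 7 (mod 133)
  → matches m = 7
Candidate B: Squares mod 133: 40^1≡40, 40^2≡4, 40^4≡16; 7 = 4 + 2 + 1, so 40^7 ≡ 16·4·40 ≡ 33 (mod 133)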